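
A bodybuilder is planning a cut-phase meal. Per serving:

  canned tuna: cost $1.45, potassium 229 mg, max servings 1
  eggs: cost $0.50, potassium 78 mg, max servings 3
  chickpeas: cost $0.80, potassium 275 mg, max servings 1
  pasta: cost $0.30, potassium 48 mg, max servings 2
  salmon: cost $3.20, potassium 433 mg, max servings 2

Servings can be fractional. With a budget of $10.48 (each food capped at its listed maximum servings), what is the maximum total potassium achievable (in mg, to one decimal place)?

Potassium per dollar: chickpeas 343.8, pasta 160, canned tuna 157.9, eggs 156, salmon 135.3.
Take 1 serving of chickpeas: spends $0.80, +275.0 mg potassium (running total 275.0 mg).
Take 2 servings of pasta: spends $0.60, +96.0 mg potassium (running total 371.0 mg).
Take 1 serving of canned tuna: spends $1.45, +229.0 mg potassium (running total 600.0 mg).
Take 3 servings of eggs: spends $1.50, +234.0 mg potassium (running total 834.0 mg).
Take 1.916 servings of salmon: spends $6.13, +829.5 mg potassium (running total 1663.5 mg).
Filling greedily by potassium-per-dollar is optimal for one linear limit, giving 1663.5 mg.

1663.5 mg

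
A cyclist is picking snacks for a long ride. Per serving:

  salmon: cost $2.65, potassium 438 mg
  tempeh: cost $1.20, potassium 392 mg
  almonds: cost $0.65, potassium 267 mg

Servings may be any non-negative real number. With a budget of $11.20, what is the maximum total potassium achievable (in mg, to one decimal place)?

4600.6 mg

Potassium per dollar: almonds 410.8, tempeh 326.7, salmon 165.3.
With no serving limits, spend the whole cost allowance on almonds: $11.20 / $0.65 × 267 mg = 4600.6 mg.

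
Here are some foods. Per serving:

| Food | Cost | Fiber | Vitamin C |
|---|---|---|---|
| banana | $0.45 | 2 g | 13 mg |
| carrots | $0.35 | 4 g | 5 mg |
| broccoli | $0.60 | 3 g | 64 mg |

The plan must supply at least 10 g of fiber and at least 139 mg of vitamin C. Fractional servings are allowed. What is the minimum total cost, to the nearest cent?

$1.58

The cheapest plan sits at a corner of the feasible region — with two constraints it uses at most two foods.
banana only: max(10/2, 139/13) = 10.69 servings → $4.81.
carrots only: max(10/4, 139/5) = 27.8 servings → $9.73.
broccoli only: max(10/3, 139/64) = 3.333 servings → $2.00.
banana + carrots with both targets exact would need a negative amount; discard.
banana + broccoli with both tight: 2.506 servings and 1.663 servings → $2.13.
carrots + broccoli with both tight: 0.9253 servings and 2.1 servings → $1.58.
The minimum over all feasible corners is $1.58.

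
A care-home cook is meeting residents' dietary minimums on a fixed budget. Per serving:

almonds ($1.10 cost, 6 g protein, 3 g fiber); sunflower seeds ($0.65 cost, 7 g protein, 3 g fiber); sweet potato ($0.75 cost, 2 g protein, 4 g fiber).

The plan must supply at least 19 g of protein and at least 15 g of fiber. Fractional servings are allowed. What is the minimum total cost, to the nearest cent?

$3.00

almonds only: max(19/6, 15/3) = 5 servings → $5.50.
sunflower seeds only: max(19/7, 15/3) = 5 servings → $3.25.
sweet potato only: max(19/2, 15/4) = 9.5 servings → $7.12.
almonds + sunflower seeds: intersection lies outside the first quadrant.
almonds + sweet potato with both tight: 2.556 servings and 1.833 servings → $4.19.
sunflower seeds + sweet potato with both tight: 2.091 servings and 2.182 servings → $3.00.
Cheapest feasible corner: $3.00.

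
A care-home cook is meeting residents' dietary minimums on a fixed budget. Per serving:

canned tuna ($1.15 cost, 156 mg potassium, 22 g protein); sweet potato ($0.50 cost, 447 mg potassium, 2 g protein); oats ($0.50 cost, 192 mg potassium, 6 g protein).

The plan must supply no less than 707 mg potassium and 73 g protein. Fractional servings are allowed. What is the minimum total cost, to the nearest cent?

$3.99

At the optimum either one food covers both requirements or two foods hit both targets exactly; no other combination can be cheaper.
canned tuna only: max(707/156, 73/22) = 4.532 servings → $5.21.
sweet potato only: max(707/447, 73/2) = 36.5 servings → $18.25.
oats only: max(707/192, 73/6) = 12.17 servings → $6.08.
canned tuna + sweet potato with both tight: 3.278 servings and 0.4375 servings → $3.99.
canned tuna + oats with both tight: 2.973 servings and 1.267 servings → $4.05.
sweet potato + oats: intersection lies outside the first quadrant.
The minimum over all feasible corners is $3.99.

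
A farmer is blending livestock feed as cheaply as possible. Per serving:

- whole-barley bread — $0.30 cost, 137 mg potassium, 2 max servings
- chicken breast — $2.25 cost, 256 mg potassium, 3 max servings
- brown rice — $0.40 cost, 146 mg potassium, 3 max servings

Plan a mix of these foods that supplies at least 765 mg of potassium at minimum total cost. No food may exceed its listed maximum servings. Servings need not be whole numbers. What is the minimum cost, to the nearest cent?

$2.27

Cost per mg of potassium: whole-barley bread $0.0022, brown rice $0.0027, chicken breast $0.0088.
Take 2 servings of whole-barley bread: +274.0 mg potassium for $0.60 (total $0.60, still need 491.0 mg).
Take 3 servings of brown rice: +438.0 mg potassium for $1.20 (total $1.80, still need 53.0 mg).
Take 0.207 servings of chicken breast: +53.0 mg potassium for $0.47 (total $2.27, still need 0.0 mg).
Filling from the cheapest source first is optimal under one linear minimum: $2.27.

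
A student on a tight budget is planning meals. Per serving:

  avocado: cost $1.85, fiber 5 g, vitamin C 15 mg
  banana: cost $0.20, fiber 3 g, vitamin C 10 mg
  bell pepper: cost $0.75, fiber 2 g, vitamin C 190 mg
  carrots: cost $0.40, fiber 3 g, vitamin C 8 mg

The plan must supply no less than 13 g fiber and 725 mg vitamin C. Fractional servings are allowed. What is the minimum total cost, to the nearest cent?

$3.16

At the optimum either one food covers both requirements or two foods hit both targets exactly; no other combination can be cheaper.
avocado only: max(13/5, 725/15) = 48.33 servings → $89.42.
banana only: max(13/3, 725/10) = 72.5 servings → $14.50.
bell pepper only: max(13/2, 725/190) = 6.5 servings → $4.88.
carrots only: max(13/3, 725/8) = 90.62 servings → $36.25.
avocado + banana: intersection lies outside the first quadrant.
avocado + bell pepper with both tight: 1.109 servings and 3.728 servings → $4.85.
avocado + carrots with both targets exact would need a negative amount; discard.
banana + bell pepper with both tight: 1.855 servings and 3.718 servings → $3.16.
banana + carrots: the both-tight solution has a negative serving — not a feasible corner.
bell pepper + carrots with both tight: 3.738 servings and 1.841 servings → $3.54.
Cheapest feasible corner: $3.16.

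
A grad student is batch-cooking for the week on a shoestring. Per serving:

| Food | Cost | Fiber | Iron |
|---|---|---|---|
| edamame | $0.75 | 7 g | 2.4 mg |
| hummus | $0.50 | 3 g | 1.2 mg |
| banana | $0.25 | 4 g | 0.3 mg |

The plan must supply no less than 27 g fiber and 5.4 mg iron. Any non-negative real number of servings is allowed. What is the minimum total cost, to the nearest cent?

$2.25

Compare the cost at each extreme point of the feasible region.
edamame only: max(27/7, 5.4/2.4) = 3.857 servings → $2.89.
hummus only: max(27/3, 5.4/1.2) = 9 servings → $4.50.
banana only: max(27/4, 5.4/0.3) = 18 servings → $4.50.
edamame + hummus: the both-tight solution has a negative serving — not a feasible corner.
edamame + banana with both tight: 1.8 servings and 3.6 servings → $2.25.
hummus + banana with both tight: 3.462 servings and 4.154 servings → $2.77.
The minimum over all feasible corners is $2.25.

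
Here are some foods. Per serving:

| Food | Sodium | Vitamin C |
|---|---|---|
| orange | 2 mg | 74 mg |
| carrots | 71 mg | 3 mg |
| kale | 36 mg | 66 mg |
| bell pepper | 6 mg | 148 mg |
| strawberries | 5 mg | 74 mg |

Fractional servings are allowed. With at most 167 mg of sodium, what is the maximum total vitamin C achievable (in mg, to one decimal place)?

Vitamin C per mg sodium: orange 37, bell pepper 24.67, strawberries 14.8, kale 1.833, carrots 0.04225.
With no serving limits, spend the whole sodium allowance on orange: 167 mg / 2 mg × 74 mg = 6179.0 mg.

6179.0 mg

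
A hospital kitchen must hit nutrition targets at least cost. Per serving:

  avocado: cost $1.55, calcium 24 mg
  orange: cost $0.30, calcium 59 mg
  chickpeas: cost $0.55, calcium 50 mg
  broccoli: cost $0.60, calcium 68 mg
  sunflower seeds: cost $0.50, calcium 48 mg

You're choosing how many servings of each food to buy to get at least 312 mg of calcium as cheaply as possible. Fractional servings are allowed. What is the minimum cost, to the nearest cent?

$1.59

Cost per mg of calcium: orange $0.0051, broccoli $0.0088, sunflower seeds $0.0104, chickpeas $0.0110, avocado $0.0646.
With no serving limits, use only orange: 312 mg / 59 mg = 5.288 servings × $0.30 = $1.59.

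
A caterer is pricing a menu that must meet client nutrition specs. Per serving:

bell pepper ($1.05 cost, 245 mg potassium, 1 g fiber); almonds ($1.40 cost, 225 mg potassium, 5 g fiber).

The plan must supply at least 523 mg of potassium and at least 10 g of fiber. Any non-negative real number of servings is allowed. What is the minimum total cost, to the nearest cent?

$3.08

Minimising a linear cost over {potassium ≥ 523, fiber ≥ 10, servings ≥ 0} — the optimum is at a vertex, using one or two foods.
bell pepper only: max(523/245, 10/1) = 10 servings → $10.50.
almonds only: max(523/225, 10/5) = 2.324 servings → $3.25.
bell pepper + almonds with both tight: 0.365 servings and 1.927 servings → $3.08.
Cheapest feasible corner: $3.08.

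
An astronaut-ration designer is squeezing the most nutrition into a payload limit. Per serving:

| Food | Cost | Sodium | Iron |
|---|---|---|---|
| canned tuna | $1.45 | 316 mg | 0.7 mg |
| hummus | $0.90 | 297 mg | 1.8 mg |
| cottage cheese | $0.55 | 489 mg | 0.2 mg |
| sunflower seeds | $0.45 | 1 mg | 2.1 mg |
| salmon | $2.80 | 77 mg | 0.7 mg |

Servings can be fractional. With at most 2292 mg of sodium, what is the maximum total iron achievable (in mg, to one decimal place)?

Iron per mg sodium: sunflower seeds 2.1, salmon 0.009091, hummus 0.006061, canned tuna 0.002215, cottage cheese 0.000409.
With no serving limits, spend the whole sodium allowance on sunflower seeds: 2292 mg / 1 mg × 2.1 mg = 4813.2 mg.

4813.2 mg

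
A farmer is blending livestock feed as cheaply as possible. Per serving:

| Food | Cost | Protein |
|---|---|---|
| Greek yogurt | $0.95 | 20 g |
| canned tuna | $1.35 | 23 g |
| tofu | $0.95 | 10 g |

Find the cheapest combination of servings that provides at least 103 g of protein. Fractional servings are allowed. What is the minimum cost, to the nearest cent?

Cost per g of protein: Greek yogurt $0.0475, canned tuna $0.0587, tofu $0.0950.
With no serving limits, use only Greek yogurt: 103 g / 20 g = 5.15 servings × $0.95 = $4.89.

$4.89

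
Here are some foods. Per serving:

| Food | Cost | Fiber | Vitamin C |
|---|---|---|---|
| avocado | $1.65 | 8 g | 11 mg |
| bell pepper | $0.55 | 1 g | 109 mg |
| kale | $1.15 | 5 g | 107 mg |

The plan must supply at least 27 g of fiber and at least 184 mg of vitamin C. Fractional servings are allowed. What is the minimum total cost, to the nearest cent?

$5.74

With two linear requirements the optimum uses one or two foods; enumerate the corners.
avocado only: max(27/8, 184/11) = 16.73 servings → $27.60.
bell pepper only: max(27/1, 184/109) = 27 servings → $14.85.
kale only: max(27/5, 184/107) = 5.4 servings → $6.21.
avocado + bell pepper with both tight: 3.204 servings and 1.365 servings → $6.04.
avocado + kale with both tight: 2.458 servings and 1.467 servings → $5.74.
bell pepper + kale: the both-tight solution has a negative serving — not a feasible corner.
So the least-cost plan costs $5.74.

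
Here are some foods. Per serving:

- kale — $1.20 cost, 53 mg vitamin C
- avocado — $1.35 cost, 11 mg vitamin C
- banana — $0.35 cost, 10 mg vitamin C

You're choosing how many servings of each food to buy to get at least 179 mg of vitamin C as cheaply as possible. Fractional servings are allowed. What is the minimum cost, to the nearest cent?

Cost per mg of vitamin C: kale $0.0226, banana $0.0350, avocado $0.1227.
With no serving limits, use only kale: 179 mg / 53 mg = 3.377 servings × $1.20 = $4.05.

$4.05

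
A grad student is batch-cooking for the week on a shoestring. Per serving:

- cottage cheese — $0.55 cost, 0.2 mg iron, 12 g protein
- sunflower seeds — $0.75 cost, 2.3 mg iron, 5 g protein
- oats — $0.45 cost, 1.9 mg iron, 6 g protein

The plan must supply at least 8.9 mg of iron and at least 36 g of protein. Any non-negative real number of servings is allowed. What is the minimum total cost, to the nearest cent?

$2.46

At the optimum either one food covers both requirements or two foods hit both targets exactly; no other combination can be cheaper.
cottage cheese only: max(8.9/0.2, 36/12) = 44.5 servings → $24.48.
sunflower seeds only: max(8.9/2.3, 36/5) = 7.2 servings → $5.40.
oats only: max(8.9/1.9, 36/6) = 6 servings → $2.70.
cottage cheese + sunflower seeds with both tight: 1.44 servings and 3.744 servings → $3.60.
cottage cheese + oats with both tight: 0.6944 servings and 4.611 servings → $2.46.
sunflower seeds + oats: intersection lies outside the first quadrant.
The minimum over all feasible corners is $2.46.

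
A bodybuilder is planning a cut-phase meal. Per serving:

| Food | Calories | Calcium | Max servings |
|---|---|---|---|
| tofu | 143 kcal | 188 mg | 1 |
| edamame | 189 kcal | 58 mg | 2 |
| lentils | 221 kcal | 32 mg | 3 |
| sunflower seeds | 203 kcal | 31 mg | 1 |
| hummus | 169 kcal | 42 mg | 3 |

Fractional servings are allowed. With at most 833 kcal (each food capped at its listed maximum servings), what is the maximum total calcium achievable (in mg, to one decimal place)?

381.5 mg

Calcium per kcal: tofu 1.315, edamame 0.3069, hummus 0.2485, sunflower seeds 0.1527, lentils 0.1448.
Take 1 serving of tofu: uses 143 kcal, +188.0 mg calcium (running total 188.0 mg).
Take 2 servings of edamame: uses 378 kcal, +116.0 mg calcium (running total 304.0 mg).
Take 1.846 servings of hummus: uses 312 kcal, +77.5 mg calcium (running total 381.5 mg).
Filling greedily by calcium-per-kcal is optimal for one linear limit, giving 381.5 mg.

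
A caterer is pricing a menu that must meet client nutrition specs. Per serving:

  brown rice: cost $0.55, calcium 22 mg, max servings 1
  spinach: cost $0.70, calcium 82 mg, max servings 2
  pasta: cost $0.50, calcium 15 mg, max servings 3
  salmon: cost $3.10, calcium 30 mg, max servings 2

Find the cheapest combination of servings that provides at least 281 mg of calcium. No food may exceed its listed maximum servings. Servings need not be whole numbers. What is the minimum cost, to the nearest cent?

$8.62

Cost per mg of calcium: spinach $0.0085, brown rice $0.0250, pasta $0.0333, salmon $0.1033.
Take 2 servings of spinach: +164.0 mg calcium for $1.40 (total $1.40, still need 117.0 mg).
Take 1 serving of brown rice: +22.0 mg calcium for $0.55 (total $1.95, still need 95.0 mg).
Take 3 servings of pasta: +45.0 mg calcium for $1.50 (total $3.45, still need 50.0 mg).
Take 1.667 servings of salmon: +50.0 mg calcium for $5.17 (total $8.62, still need 0.0 mg).
Filling from the cheapest source first is optimal under one linear minimum: $8.62.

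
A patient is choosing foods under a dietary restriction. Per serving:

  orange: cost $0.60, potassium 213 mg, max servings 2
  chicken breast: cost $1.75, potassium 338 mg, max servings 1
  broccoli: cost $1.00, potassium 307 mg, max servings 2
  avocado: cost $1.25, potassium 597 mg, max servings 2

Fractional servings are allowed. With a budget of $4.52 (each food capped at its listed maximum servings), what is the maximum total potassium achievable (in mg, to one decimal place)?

Potassium per dollar: avocado 477.6, orange 355, broccoli 307, chicken breast 193.1.
Take 2 servings of avocado: spends $2.50, +1194.0 mg potassium (running total 1194.0 mg).
Take 2 servings of orange: spends $1.20, +426.0 mg potassium (running total 1620.0 mg).
Take 0.82 servings of broccoli: spends $0.82, +251.7 mg potassium (running total 1871.7 mg).
Greedy by best ratio exhausts the cost allowance optimally: 1871.7 mg.

1871.7 mg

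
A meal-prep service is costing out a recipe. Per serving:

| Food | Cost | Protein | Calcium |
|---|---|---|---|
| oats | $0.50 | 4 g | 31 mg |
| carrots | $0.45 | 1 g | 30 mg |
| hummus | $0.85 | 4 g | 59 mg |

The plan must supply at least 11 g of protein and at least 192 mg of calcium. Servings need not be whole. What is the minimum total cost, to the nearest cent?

At the optimum either one food covers both requirements or two foods hit both targets exactly; no other combination can be cheaper.
oats only: max(11/4, 192/31) = 6.194 servings → $3.10.
carrots only: max(11/1, 192/30) = 11 servings → $4.95.
hummus only: max(11/4, 192/59) = 3.254 servings → $2.77.
oats + carrots with both tight: 1.551 servings and 4.798 servings → $2.93.
oats + hummus: intersection lies outside the first quadrant.
carrots + hummus with both tight: 1.951 servings and 2.262 servings → $2.80.
So the least-cost plan costs $2.77.

$2.77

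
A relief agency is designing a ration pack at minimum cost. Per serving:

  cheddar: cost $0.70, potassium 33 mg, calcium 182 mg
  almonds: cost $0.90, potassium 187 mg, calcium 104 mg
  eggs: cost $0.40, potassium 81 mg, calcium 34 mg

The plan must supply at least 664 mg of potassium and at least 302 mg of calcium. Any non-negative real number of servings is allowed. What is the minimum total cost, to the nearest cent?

This is a tiny linear program; its minimum lies at a vertex of the feasible set. List the vertices and price them.
cheddar only: max(664/33, 302/182) = 20.12 servings → $14.08.
almonds only: max(664/187, 302/104) = 3.551 servings → $3.20.
eggs only: max(664/81, 302/34) = 8.882 servings → $3.55.
cheddar + almonds: the both-tight solution has a negative serving — not a feasible corner.
cheddar + eggs with both tight: 0.1385 servings and 8.141 servings → $3.35.
almonds + eggs with both tight: 0.9129 servings and 6.09 servings → $3.26.
Cheapest feasible corner: $3.20.

$3.20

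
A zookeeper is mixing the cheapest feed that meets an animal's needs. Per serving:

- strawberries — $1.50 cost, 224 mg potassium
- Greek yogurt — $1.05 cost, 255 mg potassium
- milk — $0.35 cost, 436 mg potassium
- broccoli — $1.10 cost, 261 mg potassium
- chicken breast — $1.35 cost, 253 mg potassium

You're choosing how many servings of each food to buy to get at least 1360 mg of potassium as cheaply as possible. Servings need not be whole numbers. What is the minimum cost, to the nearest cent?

$1.09

Cost per mg of potassium: milk $0.0008, Greek yogurt $0.0041, broccoli $0.0042, chicken breast $0.0053, strawberries $0.0067.
With no serving limits, use only milk: 1360 mg / 436 mg = 3.119 servings × $0.35 = $1.09.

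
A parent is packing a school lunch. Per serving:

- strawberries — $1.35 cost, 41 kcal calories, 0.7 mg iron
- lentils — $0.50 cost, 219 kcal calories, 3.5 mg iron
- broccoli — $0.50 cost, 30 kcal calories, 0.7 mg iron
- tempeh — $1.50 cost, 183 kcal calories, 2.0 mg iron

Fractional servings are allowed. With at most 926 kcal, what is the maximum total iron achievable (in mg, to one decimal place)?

Iron per kcal: broccoli 0.02333, strawberries 0.01707, lentils 0.01598, tempeh 0.01093.
With no serving limits, spend the whole calories allowance on broccoli: 926 kcal / 30 kcal × 0.7 mg = 21.6 mg.

21.6 mg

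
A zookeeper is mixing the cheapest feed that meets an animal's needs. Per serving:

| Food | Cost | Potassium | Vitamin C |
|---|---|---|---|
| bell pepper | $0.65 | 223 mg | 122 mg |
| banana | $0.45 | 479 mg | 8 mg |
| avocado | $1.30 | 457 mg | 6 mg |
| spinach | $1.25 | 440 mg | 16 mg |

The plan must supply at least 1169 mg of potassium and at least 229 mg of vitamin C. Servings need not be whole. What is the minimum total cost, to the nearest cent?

$1.88

bell pepper only: max(1169/223, 229/122) = 5.242 servings → $3.41.
banana only: max(1169/479, 229/8) = 28.62 servings → $12.88.
avocado only: max(1169/457, 229/6) = 38.17 servings → $49.62.
spinach only: max(1169/440, 229/16) = 14.31 servings → $17.89.
bell pepper + banana with both tight: 1.771 servings and 1.616 servings → $1.88.
bell pepper + avocado with both tight: 1.794 servings and 1.682 servings → $3.35.
bell pepper + spinach with both tight: 1.637 servings and 1.827 servings → $3.35.
banana + avocado with both targets exact would need a negative amount; discard.
banana + spinach with both targets exact would need a negative amount; discard.
avocado + spinach: the both-tight solution has a negative serving — not a feasible corner.
Cheapest feasible corner: $1.88.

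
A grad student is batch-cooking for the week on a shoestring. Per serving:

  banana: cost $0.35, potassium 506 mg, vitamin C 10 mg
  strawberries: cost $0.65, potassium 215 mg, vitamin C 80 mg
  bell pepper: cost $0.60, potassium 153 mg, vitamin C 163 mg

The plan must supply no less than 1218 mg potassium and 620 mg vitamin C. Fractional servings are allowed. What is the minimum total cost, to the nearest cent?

$2.68

banana only: max(1218/506, 620/10) = 62 servings → $21.70.
strawberries only: max(1218/215, 620/80) = 7.75 servings → $5.04.
bell pepper only: max(1218/153, 620/163) = 7.961 servings → $4.78.
banana + strawberries: the both-tight solution has a negative serving — not a feasible corner.
banana + bell pepper with both tight: 1.281 servings and 3.725 servings → $2.68.
strawberries + bell pepper with both tight: 4.546 servings and 1.572 servings → $3.90.
Cheapest feasible corner: $2.68.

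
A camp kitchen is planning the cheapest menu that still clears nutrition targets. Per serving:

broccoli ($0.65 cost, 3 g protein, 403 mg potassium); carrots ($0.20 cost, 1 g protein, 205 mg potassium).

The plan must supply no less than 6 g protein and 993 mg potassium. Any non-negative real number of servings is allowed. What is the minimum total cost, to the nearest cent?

Check every corner: each single food scaled to meet both minima, and each pair solved so both constraints bind.
broccoli only: max(6/3, 993/403) = 2.464 servings → $1.60.
carrots only: max(6/1, 993/205) = 6 servings → $1.20.
broccoli + carrots with both tight: 1.118 servings and 2.646 servings → $1.26.
Cheapest feasible corner: $1.20.

$1.20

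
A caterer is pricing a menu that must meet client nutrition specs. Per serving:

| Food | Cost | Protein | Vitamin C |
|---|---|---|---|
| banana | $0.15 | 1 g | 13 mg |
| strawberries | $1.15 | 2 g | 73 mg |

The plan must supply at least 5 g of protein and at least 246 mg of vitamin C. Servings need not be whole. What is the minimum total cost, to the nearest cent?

$2.84

Compare the cost at each extreme point of the feasible region.
banana only: max(5/1, 246/13) = 18.92 servings → $2.84.
strawberries only: max(5/2, 246/73) = 3.37 servings → $3.88.
banana + strawberries: intersection lies outside the first quadrant.
Cheapest feasible corner: $2.84.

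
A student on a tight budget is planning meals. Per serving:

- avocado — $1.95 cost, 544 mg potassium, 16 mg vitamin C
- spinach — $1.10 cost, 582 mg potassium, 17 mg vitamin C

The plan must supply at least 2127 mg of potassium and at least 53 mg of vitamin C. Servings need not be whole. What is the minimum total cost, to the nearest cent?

With two linear requirements the optimum uses one or two foods; enumerate the corners.
avocado only: max(2127/544, 53/16) = 3.91 servings → $7.62.
spinach only: max(2127/582, 53/17) = 3.655 servings → $4.02.
avocado + spinach with both targets exact would need a negative amount; discard.
So the least-cost plan costs $4.02.

$4.02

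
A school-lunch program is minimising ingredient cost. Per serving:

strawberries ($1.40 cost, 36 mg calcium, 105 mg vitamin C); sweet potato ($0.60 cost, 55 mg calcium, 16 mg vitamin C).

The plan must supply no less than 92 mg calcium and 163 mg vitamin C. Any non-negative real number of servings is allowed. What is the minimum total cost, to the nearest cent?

$2.46

For a min-cost LP with two ≥-constraints, a basic feasible solution has at most two positive variables.
strawberries only: max(92/36, 163/105) = 2.556 servings → $3.58.
sweet potato only: max(92/55, 163/16) = 10.19 servings → $6.11.
strawberries + sweet potato with both tight: 1.441 servings and 0.7294 servings → $2.46.
Cheapest feasible corner: $2.46.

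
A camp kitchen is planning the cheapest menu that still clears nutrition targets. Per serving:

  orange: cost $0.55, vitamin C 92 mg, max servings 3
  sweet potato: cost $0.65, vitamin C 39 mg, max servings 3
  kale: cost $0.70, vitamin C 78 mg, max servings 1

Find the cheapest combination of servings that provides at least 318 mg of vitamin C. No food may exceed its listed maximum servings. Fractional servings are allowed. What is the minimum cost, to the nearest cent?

$2.03

Cost per mg of vitamin C: orange $0.0060, kale $0.0090, sweet potato $0.0167.
Take 3 servings of orange: +276.0 mg vitamin C for $1.65 (total $1.65, still need 42.0 mg).
Take 0.5385 servings of kale: +42.0 mg vitamin C for $0.38 (total $2.03, still need 0.0 mg).
Greedy by cheapest-per-mg is optimal for a single linear constraint, so the minimum cost is $2.03.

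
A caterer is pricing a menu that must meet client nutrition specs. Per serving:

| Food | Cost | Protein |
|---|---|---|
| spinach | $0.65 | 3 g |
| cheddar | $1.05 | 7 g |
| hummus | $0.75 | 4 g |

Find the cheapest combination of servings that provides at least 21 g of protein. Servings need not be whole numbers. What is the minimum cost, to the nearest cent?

$3.15

Cost per g of protein: cheddar $0.1500, hummus $0.1875, spinach $0.2167.
With no serving limits, use only cheddar: 21 g / 7 g = 3 servings × $1.05 = $3.15.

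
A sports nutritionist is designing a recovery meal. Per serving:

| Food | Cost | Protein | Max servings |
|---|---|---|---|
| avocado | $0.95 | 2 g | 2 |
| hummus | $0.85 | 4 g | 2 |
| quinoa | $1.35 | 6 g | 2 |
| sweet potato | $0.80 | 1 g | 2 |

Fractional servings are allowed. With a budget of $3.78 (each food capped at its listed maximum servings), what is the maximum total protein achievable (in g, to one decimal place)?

17.2 g

Protein per dollar: hummus 4.706, quinoa 4.444, avocado 2.105, sweet potato 1.25.
Take 2 servings of hummus: spends $1.70, +8.0 g protein (running total 8.0 g).
Take 1.541 servings of quinoa: spends $2.08, +9.2 g protein (running total 17.2 g).
Greedy by best ratio exhausts the cost allowance optimally: 17.2 g.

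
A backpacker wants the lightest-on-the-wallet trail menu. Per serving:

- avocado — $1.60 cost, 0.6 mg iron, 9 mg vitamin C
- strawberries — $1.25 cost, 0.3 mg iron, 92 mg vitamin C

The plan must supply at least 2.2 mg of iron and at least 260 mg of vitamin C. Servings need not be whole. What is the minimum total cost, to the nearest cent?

This is a tiny linear program; its minimum lies at a vertex of the feasible set. List the vertices and price them.
avocado only: max(2.2/0.6, 260/9) = 28.89 servings → $46.22.
strawberries only: max(2.2/0.3, 260/92) = 7.333 servings → $9.17.
avocado + strawberries with both tight: 2.37 servings and 2.594 servings → $7.03.
The minimum over all feasible corners is $7.03.

$7.03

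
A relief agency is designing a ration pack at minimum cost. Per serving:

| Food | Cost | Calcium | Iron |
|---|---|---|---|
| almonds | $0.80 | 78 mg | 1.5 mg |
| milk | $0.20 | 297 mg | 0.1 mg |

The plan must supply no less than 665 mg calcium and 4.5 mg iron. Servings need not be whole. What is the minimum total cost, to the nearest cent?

This is a tiny linear program; its minimum lies at a vertex of the feasible set. List the vertices and price them.
almonds only: max(665/78, 4.5/1.5) = 8.526 servings → $6.82.
milk only: max(665/297, 4.5/0.1) = 45 servings → $9.00.
almonds + milk with both tight: 2.902 servings and 1.477 servings → $2.62.
Cheapest feasible corner: $2.62.

$2.62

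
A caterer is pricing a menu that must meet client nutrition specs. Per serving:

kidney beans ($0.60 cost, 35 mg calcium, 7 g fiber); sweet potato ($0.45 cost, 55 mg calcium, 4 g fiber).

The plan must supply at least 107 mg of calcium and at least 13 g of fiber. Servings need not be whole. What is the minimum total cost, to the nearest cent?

Check every corner: each single food scaled to meet both minima, and each pair solved so both constraints bind.
kidney beans only: max(107/35, 13/7) = 3.057 servings → $1.83.
sweet potato only: max(107/55, 13/4) = 3.25 servings → $1.46.
kidney beans + sweet potato with both tight: 1.171 servings and 1.2 servings → $1.24.
Cheapest feasible corner: $1.24.

$1.24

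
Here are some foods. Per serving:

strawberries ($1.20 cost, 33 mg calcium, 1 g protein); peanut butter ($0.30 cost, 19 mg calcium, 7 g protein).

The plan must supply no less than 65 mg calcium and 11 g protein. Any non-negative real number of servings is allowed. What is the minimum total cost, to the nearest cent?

$1.03

With two linear requirements the optimum uses one or two foods; enumerate the corners.
strawberries only: max(65/33, 11/1) = 11 servings → $13.20.
peanut butter only: max(65/19, 11/7) = 3.421 servings → $1.03.
strawberries + peanut butter with both tight: 1.16 servings and 1.406 servings → $1.81.
Cheapest feasible corner: $1.03.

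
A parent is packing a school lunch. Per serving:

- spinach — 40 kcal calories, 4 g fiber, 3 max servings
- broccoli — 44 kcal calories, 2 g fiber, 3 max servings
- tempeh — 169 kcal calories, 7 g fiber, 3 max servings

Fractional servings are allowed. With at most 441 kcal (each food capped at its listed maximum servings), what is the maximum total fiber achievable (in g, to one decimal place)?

25.8 g

Fiber per kcal: spinach 0.1, broccoli 0.04545, tempeh 0.04142.
Take 3 servings of spinach: uses 120 kcal, +12.0 g fiber (running total 12.0 g).
Take 3 servings of broccoli: uses 132 kcal, +6.0 g fiber (running total 18.0 g).
Take 1.118 servings of tempeh: uses 189 kcal, +7.8 g fiber (running total 25.8 g).
Greedy by best ratio exhausts the calories allowance optimally: 25.8 g.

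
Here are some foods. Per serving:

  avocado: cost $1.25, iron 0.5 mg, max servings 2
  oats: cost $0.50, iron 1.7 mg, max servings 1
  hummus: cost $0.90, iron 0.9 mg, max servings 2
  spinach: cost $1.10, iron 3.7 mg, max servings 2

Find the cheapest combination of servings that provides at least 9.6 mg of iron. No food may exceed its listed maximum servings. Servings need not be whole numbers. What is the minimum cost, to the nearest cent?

Cost per mg of iron: oats $0.2941, spinach $0.2973, hummus $1.0000, avocado $2.5000.
Take 1 serving of oats: +1.7 mg iron for $0.50 (total $0.50, still need 7.9 mg).
Take 2 servings of spinach: +7.4 mg iron for $2.20 (total $2.70, still need 0.5 mg).
Take 0.5556 servings of hummus: +0.5 mg iron for $0.50 (total $3.20, still need 0.0 mg).
Filling from the cheapest source first is optimal under one linear minimum: $3.20.

$3.20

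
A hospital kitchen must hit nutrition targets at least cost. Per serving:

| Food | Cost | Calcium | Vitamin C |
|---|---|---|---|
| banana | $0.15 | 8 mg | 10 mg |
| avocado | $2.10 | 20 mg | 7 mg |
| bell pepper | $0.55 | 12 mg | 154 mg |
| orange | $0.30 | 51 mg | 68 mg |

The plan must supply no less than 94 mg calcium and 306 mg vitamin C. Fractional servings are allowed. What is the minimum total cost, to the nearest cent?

$1.18

At the optimum either one food covers both requirements or two foods hit both targets exactly; no other combination can be cheaper.
banana only: max(94/8, 306/10) = 30.6 servings → $4.59.
avocado only: max(94/20, 306/7) = 43.71 servings → $91.80.
bell pepper only: max(94/12, 306/154) = 7.833 servings → $4.31.
orange only: max(94/51, 306/68) = 4.5 servings → $1.35.
banana + avocado: intersection lies outside the first quadrant.
banana + bell pepper with both tight: 9.716 servings and 1.356 servings → $2.20.
banana + orange with both targets exact would need a negative amount; discard.
avocado + bell pepper with both tight: 3.606 servings and 1.823 servings → $8.58.
avocado + orange with both targets exact would need a negative amount; discard.
bell pepper + orange with both tight: 1.309 servings and 1.535 servings → $1.18.
Cheapest feasible corner: $1.18.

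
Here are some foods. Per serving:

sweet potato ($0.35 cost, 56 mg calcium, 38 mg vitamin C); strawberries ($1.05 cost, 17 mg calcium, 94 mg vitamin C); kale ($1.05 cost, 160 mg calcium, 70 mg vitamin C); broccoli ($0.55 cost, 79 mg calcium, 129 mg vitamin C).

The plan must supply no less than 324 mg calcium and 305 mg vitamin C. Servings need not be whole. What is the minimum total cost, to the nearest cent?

$2.09

Two binding constraints pin down two serving amounts, so the optimal mix uses at most two foods. The candidates are each food alone (scaled to the tighter of calcium/vitamin C) and each pair with both constraints tight.
sweet potato only: max(324/56, 305/38) = 8.026 servings → $2.81.
strawberries only: max(324/17, 305/94) = 19.06 servings → $20.01.
kale only: max(324/160, 305/70) = 4.357 servings → $4.58.
broccoli only: max(324/79, 305/129) = 4.101 servings → $2.26.
sweet potato + strawberries with both tight: 5.472 servings and 1.032 servings → $3.00.
sweet potato + kale: intersection lies outside the first quadrant.
sweet potato + broccoli with both tight: 4.193 servings and 1.129 servings → $2.09.
strawberries + kale with both tight: 1.886 servings and 1.825 servings → $3.90.
strawberries + broccoli: intersection lies outside the first quadrant.
kale + broccoli with both tight: 1.171 servings and 1.729 servings → $2.18.
Cheapest feasible corner: $2.09.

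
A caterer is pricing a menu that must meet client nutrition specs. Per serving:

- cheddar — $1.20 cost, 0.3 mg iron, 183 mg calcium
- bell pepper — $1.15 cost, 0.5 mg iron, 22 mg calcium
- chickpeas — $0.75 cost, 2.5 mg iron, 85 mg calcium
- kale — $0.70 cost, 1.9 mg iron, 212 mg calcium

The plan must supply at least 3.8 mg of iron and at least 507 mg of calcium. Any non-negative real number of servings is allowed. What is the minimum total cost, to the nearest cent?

At the optimum either one food covers both requirements or two foods hit both targets exactly; no other combination can be cheaper.
cheddar only: max(3.8/0.3, 507/183) = 12.67 servings → $15.20.
bell pepper only: max(3.8/0.5, 507/22) = 23.05 servings → $26.50.
chickpeas only: max(3.8/2.5, 507/85) = 5.965 servings → $4.47.
kale only: max(3.8/1.9, 507/212) = 2.392 servings → $1.67.
cheddar + bell pepper with both tight: 2.001 servings and 6.399 servings → $9.76.
cheddar + chickpeas with both tight: 2.186 servings and 1.258 servings → $3.57.
cheddar + kale with both tight: 0.5551 servings and 1.912 servings → $2.00.
bell pepper + chickpeas with both targets exact would need a negative amount; discard.
bell pepper + kale: intersection lies outside the first quadrant.
chickpeas + kale with both targets exact would need a negative amount; discard.
Cheapest feasible corner: $1.67.

$1.67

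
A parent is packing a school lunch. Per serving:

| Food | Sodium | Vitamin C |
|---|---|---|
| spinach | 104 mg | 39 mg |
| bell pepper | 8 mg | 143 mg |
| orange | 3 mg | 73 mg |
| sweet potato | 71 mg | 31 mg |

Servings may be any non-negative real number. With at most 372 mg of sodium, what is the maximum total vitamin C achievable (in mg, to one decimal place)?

Vitamin C per mg sodium: orange 24.33, bell pepper 17.88, sweet potato 0.4366, spinach 0.375.
With no serving limits, spend the whole sodium allowance on orange: 372 mg / 3 mg × 73 mg = 9052.0 mg.

9052.0 mg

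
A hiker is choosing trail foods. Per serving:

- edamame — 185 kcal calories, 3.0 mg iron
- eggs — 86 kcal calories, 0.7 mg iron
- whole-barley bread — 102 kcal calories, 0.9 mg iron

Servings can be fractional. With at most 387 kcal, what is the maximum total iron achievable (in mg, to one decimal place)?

6.3 mg

Iron per kcal: edamame 0.01622, whole-barley bread 0.008824, eggs 0.00814.
With no serving limits, spend the whole calories allowance on edamame: 387 kcal / 185 kcal × 3.0 mg = 6.3 mg.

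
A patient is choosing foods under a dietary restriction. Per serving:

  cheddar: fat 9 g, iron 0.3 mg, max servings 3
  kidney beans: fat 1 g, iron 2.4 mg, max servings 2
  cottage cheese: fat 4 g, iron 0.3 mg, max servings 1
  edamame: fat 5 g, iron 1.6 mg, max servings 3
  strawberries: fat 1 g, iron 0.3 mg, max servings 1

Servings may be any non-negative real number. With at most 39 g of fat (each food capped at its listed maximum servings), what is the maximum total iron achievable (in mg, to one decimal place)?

10.8 mg

Iron per g fat: kidney beans 2.4, edamame 0.32, strawberries 0.3, cottage cheese 0.075, cheddar 0.03333.
Take 2 servings of kidney beans: uses 2 g fat, +4.8 mg iron (running total 4.8 mg).
Take 3 servings of edamame: uses 15 g fat, +4.8 mg iron (running total 9.6 mg).
Take 1 serving of strawberries: uses 1 g fat, +0.3 mg iron (running total 9.9 mg).
Take 1 serving of cottage cheese: uses 4 g fat, +0.3 mg iron (running total 10.2 mg).
Take 1.889 servings of cheddar: uses 17 g fat, +0.6 mg iron (running total 10.8 mg).
Greedy by best ratio exhausts the fat allowance optimally: 10.8 mg.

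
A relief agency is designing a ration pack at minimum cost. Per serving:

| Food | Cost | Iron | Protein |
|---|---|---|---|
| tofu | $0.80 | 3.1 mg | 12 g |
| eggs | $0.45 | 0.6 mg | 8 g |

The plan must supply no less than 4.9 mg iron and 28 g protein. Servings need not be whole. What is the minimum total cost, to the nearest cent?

$1.73

At the optimum either one food covers both requirements or two foods hit both targets exactly; no other combination can be cheaper.
tofu only: max(4.9/3.1, 28/12) = 2.333 servings → $1.87.
eggs only: max(4.9/0.6, 28/8) = 8.167 servings → $3.67.
tofu + eggs with both tight: 1.273 servings and 1.591 servings → $1.73.
Cheapest feasible corner: $1.73.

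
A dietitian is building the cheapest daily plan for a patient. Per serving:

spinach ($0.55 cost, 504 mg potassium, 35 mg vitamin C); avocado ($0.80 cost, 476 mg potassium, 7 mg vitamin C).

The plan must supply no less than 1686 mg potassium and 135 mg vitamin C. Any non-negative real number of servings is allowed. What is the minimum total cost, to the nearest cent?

$2.12

The cheapest plan sits at a corner of the feasible region — with two constraints it uses at most two foods.
spinach only: max(1686/504, 135/35) = 3.857 servings → $2.12.
avocado only: max(1686/476, 135/7) = 19.29 servings → $15.43.
spinach + avocado: intersection lies outside the first quadrant.
So the least-cost plan costs $2.12.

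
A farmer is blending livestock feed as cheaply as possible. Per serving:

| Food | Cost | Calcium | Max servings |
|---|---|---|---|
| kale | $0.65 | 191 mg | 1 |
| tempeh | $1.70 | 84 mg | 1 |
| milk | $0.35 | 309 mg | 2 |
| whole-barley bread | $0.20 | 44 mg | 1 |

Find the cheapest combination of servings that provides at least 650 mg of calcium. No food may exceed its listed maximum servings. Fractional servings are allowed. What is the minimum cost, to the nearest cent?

Cost per mg of calcium: milk $0.0011, kale $0.0034, whole-barley bread $0.0045, tempeh $0.0202.
Take 2 servings of milk: +618.0 mg calcium for $0.70 (total $0.70, still need 32.0 mg).
Take 0.1675 servings of kale: +32.0 mg calcium for $0.11 (total $0.81, still need 0.0 mg).
Greedy by cheapest-per-mg is optimal for a single linear constraint, so the minimum cost is $0.81.

$0.81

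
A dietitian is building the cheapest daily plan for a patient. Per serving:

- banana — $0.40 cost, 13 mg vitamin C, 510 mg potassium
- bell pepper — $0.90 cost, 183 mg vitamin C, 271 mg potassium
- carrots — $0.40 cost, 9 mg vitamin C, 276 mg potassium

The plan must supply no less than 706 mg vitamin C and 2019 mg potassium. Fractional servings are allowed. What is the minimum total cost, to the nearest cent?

This is a tiny linear program; its minimum lies at a vertex of the feasible set. List the vertices and price them.
banana only: max(706/13, 2019/510) = 54.31 servings → $21.72.
bell pepper only: max(706/183, 2019/271) = 7.45 servings → $6.71.
carrots only: max(706/9, 2019/276) = 78.44 servings → $31.38.
banana + bell pepper with both tight: 1.984 servings and 3.717 servings → $4.14.
banana + carrots: the both-tight solution has a negative serving — not a feasible corner.
bell pepper + carrots with both tight: 3.676 servings and 3.706 servings → $4.79.
So the least-cost plan costs $4.14.

$4.14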